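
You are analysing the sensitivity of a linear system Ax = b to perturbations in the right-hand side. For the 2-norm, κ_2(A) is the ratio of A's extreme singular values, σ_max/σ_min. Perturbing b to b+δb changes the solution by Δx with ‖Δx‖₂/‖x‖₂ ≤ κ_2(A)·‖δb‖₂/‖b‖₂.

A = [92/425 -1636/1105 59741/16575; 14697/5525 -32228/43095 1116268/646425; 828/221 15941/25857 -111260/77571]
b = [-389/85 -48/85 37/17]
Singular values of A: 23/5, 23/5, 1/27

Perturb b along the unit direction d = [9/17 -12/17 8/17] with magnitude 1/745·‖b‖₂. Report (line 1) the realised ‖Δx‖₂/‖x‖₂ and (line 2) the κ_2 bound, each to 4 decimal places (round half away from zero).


0.0068
0.1667

from the listed singular values, σ₁ = 23/5, σ_n = 1/27
κ = σ_max/σ_min = (23/5)/(1/27) = 124.2000
κ_2(A)·‖δb‖/‖b‖ = 0.1667
solve Ax = b  →  x = [0.2676 -24.5179 -11.3571]
‖b‖₂ = 5.0990 and ‖x‖₂ = 27.0219
re-solving with b+δb shifts x by Δx of norm 0.1848
relative error = 0.0068
tightness: 0.0068 against a bound of 0.1667 (unrounded ratio ≈ 0.0410)


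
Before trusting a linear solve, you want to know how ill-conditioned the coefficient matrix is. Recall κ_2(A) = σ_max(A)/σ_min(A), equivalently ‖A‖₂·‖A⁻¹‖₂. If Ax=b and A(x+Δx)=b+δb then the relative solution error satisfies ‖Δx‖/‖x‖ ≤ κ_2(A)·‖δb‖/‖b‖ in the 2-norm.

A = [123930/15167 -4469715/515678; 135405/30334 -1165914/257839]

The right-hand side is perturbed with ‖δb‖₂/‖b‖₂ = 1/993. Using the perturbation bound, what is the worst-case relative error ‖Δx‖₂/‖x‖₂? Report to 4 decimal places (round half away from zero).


form AᵀA = [79769093625/920151556 -20935363680/230037889; -20935363680/230037889 87943854681/920151556] with trace 99710433/547058 and determinant 13286025/4376464
λ_max, λ_min = (99710433/547058 ± √2484634083978816/74818113841)/2 = 729/4, 18225/1094116
so κ_2 = √((729/4) / (18225/1094116)) = 104.6000
bound on ‖Δx‖/‖x‖: κ·ε = 104.6000·1/993 = 0.1053

0.1053


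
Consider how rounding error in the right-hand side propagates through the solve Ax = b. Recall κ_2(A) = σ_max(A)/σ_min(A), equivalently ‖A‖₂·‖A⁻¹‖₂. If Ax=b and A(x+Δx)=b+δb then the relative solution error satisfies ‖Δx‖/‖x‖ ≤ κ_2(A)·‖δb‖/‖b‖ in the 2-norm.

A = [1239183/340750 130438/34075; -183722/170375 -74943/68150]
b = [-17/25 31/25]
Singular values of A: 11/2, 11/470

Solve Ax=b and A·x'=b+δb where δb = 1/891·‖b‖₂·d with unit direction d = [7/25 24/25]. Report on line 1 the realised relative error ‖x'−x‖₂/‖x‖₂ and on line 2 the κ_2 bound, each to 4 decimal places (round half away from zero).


largest singular value 11/2, smallest 11/470
κ = σ_max/σ_min = (11/2)/(11/470) = 235.0000
perturbation bound = 235.0000·1/891 = 0.2637
solve Ax = b  →  x = [-31.0658 29.3354]
‖b‖ = 1.4142, ‖x‖ = 42.7277
δb = ε·‖b‖·d = [0.0004 0.0015]; solving A·Δx = δb gives ‖Δx‖ = 0.0678
dividing the unrounded norms, ‖Δx‖/‖x‖ = 0.0016
realised/bound (from unrounded values) ≈ 0.0060

0.0016
0.2637


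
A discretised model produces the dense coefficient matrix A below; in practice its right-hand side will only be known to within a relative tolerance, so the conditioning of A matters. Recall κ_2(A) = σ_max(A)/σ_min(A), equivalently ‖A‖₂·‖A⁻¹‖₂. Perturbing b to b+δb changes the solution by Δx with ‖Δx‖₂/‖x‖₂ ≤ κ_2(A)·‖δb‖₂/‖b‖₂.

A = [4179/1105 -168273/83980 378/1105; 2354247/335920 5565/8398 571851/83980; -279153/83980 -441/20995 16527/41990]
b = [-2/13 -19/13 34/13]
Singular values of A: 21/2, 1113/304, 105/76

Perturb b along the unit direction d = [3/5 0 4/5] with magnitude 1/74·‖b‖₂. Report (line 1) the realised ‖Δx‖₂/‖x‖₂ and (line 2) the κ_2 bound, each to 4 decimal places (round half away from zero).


0.0198
0.1027

σ_max = 21/2, σ_min = 105/76
condition number: (21/2) ÷ (105/76) = 7.6000
bound on ‖Δx‖/‖x‖: κ·ε = 7.6000·1/74 = 0.1027
solve Ax = b  →  x = [-0.7057 -1.1488 0.6235]
‖b‖₂ = 3.0000 and ‖x‖₂ = 1.4854
δb = ε·‖b‖·d = [0.0243 0.0000 0.0324]; solving A·Δx = δb gives ‖Δx‖ = 0.0293
dividing the unrounded norms, ‖Δx‖/‖x‖ = 0.0198
realised/bound (from unrounded values) ≈ 0.1923


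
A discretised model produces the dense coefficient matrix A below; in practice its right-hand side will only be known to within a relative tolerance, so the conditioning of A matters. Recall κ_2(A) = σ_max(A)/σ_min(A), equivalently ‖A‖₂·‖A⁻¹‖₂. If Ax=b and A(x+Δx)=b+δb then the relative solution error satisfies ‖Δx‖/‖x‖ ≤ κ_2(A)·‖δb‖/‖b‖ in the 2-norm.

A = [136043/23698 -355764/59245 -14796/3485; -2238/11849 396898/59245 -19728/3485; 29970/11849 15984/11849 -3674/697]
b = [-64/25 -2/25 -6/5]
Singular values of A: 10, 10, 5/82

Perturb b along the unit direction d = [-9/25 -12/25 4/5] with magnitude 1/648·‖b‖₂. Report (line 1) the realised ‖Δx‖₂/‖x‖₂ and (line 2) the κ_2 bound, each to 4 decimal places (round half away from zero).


0.2531
0.2531

largest singular value 10, smallest 5/82
κ = σ_max/σ_min = 10/(5/82) = 164.0000
bound on ‖Δx‖/‖x‖: κ·ε = 164.0000·1/648 = 0.2531
solve Ax = b  →  x = [-0.1772 0.1322 0.1765]
‖b‖₂ = 2.8284 and ‖x‖₂ = 0.2828
Δx = A⁻¹·δb where δb = 1/648·2.8284·d; ‖Δx‖ = 0.0716
relative error = 0.2531
tightness: 0.2531 against a bound of 0.2531; the bound is attained (ratio 1)


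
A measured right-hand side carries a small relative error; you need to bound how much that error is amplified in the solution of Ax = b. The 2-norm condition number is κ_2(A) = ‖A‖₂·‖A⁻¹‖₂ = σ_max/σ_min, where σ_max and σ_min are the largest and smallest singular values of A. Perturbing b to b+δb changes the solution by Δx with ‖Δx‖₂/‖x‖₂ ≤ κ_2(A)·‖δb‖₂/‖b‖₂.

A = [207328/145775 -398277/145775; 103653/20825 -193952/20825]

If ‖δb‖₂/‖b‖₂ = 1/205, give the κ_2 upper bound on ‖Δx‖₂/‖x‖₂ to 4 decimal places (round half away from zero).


M = AᵀA = [911101081/34000561 -1708248960/34000561; -1708248960/34000561 3203001769/34000561]. tr(M)=14235650/117649, det(M)=14641/117649
eigenvalues of AᵀA: λ = (tr ± √(tr²−4·det))/2 = 121, 121/117649
σ_max=√121=11, σ_min=√(121/117649)=(11/343) → κ = 343.0000
worst-case relative error ≤ 343.0000 × 1/205 = 1.6732

1.6732


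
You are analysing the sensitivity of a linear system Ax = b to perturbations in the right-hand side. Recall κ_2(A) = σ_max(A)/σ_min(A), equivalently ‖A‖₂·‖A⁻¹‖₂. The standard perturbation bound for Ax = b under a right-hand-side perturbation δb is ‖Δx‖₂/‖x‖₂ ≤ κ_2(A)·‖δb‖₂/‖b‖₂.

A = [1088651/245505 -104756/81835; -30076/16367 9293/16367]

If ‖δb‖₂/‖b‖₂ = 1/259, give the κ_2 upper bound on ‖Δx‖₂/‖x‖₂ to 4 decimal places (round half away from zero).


0.5833

AᵀA = [8217090529/356643225 -798845824/118881075; -798845824/118881075 77708969/39627025]; tr = 356658850/14265729, det = 390625/14265729
solving λ² − 356658850/14265729·λ + 390625/14265729 = 0 gives λ = 25, 15625/14265729
κ_2(A) = √(λ_max/λ_min) = √(25 / (15625/14265729)) = 151.0800
worst-case relative error ≤ 151.0800 × 1/259 = 0.5833


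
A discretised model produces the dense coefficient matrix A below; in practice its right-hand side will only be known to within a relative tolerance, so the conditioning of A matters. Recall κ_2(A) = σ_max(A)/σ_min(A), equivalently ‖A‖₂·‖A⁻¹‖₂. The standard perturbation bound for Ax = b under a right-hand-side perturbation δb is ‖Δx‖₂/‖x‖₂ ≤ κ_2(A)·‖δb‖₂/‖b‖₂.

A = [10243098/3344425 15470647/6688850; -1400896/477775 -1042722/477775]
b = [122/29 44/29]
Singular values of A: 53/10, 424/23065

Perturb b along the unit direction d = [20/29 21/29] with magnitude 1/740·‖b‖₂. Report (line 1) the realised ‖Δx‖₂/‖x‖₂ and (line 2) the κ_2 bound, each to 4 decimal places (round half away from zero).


largest singular value 53/10, smallest 424/23065
κ_2(A) = (53/10) / (424/23065) = 288.3125
worst-case relative error ≤ 288.3125 × 1/740 = 0.3896
solve Ax = b  →  x = [-130.2547 174.3019]
2-norm of b is 4.4721; of x, 217.5947
with δb = [0.0042 0.0044], A·Δx = δb → ‖Δx‖ = 0.3288
dividing the unrounded norms, ‖Δx‖/‖x‖ = 0.0015
tightness: 0.0015 against a bound of 0.3896 (unrounded ratio ≈ 0.0039)

0.0015
0.3896


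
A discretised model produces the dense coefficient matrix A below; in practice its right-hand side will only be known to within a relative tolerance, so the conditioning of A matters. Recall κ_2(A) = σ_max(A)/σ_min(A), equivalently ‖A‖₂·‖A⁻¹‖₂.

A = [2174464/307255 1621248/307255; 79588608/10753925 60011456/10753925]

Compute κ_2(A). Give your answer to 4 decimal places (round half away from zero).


370.8250

form AᵀA = [14419151355904/137511180625 10814240636928/137511180625; 10814240636928/137511180625 8110844317696/137511180625] with trace 901199826944/5500447225 and determinant 1073741824/5500447225
eigenvalues of AᵀA: λ = (tr ± √(tr²−4·det))/2 = 4096/25, 262144/220017889
κ_2(A) = √(λ_max/λ_min) = √((4096/25) / (262144/220017889)) = 370.8250


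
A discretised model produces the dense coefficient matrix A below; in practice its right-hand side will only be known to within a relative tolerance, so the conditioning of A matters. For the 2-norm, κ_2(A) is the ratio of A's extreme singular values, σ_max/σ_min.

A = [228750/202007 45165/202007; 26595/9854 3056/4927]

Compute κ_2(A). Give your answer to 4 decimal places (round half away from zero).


90.9600

form AᵀA = [8273772225/965842084 465340590/241460521; 465340590/241460521 104964289/241460521] with trace 5171701/574564 and determinant 5625/574564
eigenvalues of AᵀA: λ = (tr ± √(tr²−4·det))/2 = 9, 625/574564
κ = σ_max/σ_min = 3/(25/758) = 90.9600


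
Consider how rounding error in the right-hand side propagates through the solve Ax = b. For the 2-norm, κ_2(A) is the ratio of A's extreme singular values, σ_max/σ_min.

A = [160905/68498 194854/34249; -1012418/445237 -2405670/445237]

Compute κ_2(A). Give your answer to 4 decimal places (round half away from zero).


AᵀA = [10077814081/942858436 6046219575/235714609; 6046219575/235714609 14511122344/235714609]; tr = 403090553/5579044, det = 83521/1394761
λ_max, λ_min = (403090553/5579044 ± √162474538440503025/31125731953936)/2 = 289/4, 1156/1394761
κ_2(A) = √(λ_max/λ_min) = √((289/4) / (1156/1394761)) = 295.2500

295.2500


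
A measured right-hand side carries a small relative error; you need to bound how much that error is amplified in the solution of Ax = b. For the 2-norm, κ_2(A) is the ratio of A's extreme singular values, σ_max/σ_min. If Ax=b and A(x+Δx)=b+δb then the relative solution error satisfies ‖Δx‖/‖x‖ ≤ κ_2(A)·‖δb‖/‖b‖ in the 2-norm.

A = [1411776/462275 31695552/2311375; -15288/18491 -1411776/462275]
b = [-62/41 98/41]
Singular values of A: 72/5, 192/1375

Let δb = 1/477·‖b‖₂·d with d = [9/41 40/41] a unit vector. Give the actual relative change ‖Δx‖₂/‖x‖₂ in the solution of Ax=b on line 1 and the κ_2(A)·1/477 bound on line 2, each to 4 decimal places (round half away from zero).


largest singular value 72/5, smallest 192/1375
κ_2(A) = (72/5) / (192/1375) = 103.1250
perturbation bound = 103.1250·1/477 = 0.2162
solve Ax = b  →  x = [-14.0041 3.0086]
‖b‖ = 2.8284, ‖x‖ = 14.3236
δb = ε·‖b‖·d = [0.0013 0.0058]; solving A·Δx = δb gives ‖Δx‖ = 0.0425
relative error = 0.0030
so the bound overstates the realised error by a factor of ≈ 72.9238 (computed from the unrounded values)

0.0030
0.2162


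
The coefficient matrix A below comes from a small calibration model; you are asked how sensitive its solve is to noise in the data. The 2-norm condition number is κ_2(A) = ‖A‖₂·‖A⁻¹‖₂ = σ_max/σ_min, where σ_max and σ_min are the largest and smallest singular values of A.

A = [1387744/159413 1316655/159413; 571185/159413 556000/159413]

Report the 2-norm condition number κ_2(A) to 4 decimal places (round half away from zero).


AᵀA = [2252085713761/25412504569 2144758936320/25412504569; 2144758936320/25412504569 2042716389025/25412504569]; tr = 5106780146/30217009, det = 17850625/30217009
λ_max, λ_min = (5106780146/30217009 ± √26077045889594658816/913067632906081)/2 = 169, 105625/30217009
κ_2(A) = √(λ_max/λ_min) = √(169 / (105625/30217009)) = 219.8800

219.8800


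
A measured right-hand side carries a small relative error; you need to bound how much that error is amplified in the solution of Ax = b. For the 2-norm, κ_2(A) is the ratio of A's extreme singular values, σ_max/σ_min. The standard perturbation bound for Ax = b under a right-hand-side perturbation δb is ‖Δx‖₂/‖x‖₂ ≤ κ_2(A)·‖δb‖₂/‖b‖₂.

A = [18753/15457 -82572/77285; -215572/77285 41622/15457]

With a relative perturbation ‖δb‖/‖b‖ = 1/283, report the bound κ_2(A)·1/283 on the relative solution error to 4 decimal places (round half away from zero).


AᵀA = [327000961/35343025 -12450900/1413721; -12450900/1413721 296614836/35343025]; tr = 741517/42025, det = 86436/1050625
char-poly roots: 441/25 and 196/42025
κ = σ_max/σ_min = (21/5)/(14/205) = 61.5000
κ_2(A)·‖δb‖/‖b‖ = 0.2173

0.2173


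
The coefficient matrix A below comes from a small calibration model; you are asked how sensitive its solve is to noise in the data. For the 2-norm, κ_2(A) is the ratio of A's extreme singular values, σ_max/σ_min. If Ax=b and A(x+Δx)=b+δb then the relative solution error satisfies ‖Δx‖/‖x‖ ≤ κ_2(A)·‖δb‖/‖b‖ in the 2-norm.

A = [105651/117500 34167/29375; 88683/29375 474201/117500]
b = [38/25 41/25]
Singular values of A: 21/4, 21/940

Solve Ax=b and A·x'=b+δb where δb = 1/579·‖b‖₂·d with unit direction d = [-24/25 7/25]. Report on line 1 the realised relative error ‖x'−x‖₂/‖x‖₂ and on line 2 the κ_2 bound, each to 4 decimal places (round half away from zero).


0.0039
0.4059

from the listed singular values, σ₁ = 21/4, σ_n = 21/940
κ_2(A) = (21/4) / (21/940) = 235.0000
worst-case relative error ≤ 235.0000 × 1/579 = 0.4059
solve Ax = b  →  x = [36.0381 -26.5524]
‖b‖ = 2.2361, ‖x‖ = 44.7635
with δb = [-0.0037 0.0011], A·Δx = δb → ‖Δx‖ = 0.1729
realised ‖Δx‖/‖x‖ = 0.0039
realised/bound (from unrounded values) ≈ 0.0095


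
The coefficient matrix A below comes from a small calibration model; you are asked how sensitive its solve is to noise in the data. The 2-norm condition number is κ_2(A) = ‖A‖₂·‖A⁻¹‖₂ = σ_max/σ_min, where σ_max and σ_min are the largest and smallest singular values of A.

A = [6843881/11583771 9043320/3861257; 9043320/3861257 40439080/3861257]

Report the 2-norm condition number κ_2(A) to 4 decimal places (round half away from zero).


172.2750

AᵀA = [465718879681/79823765961 229823920040/8869307329; 229823920040/8869307329 1021475804800/8869307329]; tr = 5745985201/47485881, det = 23425600/47485881
λ_max, λ_min = (5745985201/47485881 ± √33011896389095196001/2254908894346161)/2 = 121, 193600/47485881
σ_max=√121=11, σ_min=√(193600/47485881)=(440/6891) → κ = 172.2750


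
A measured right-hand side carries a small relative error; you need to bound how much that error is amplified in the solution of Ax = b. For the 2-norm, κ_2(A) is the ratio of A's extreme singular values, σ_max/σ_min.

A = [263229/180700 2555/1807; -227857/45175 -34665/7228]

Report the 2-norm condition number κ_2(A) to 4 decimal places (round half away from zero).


361.4000

form AᵀA = [1439984809/52243984 85712130/3265249; 85712130/3265249 1306110625/52243984] with trace 1373047717/26121992 and determinant 17682025/835903744
eigenvalues of AᵀA: λ = (tr ± √(tr²−4·det))/2 = 841/16, 21025/52243984
κ = σ_max/σ_min = (29/4)/(145/7228) = 361.4000


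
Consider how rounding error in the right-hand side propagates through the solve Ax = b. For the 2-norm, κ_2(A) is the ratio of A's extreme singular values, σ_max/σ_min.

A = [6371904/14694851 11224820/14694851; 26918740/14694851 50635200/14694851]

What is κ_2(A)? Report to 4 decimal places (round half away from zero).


M = AᵀA = [455216968336/128458444921 853396346880/128458444921; 853396346880/128458444921 1600190400400/128458444921]. tr(M)=7112136224/444492889, det(M)=4000000/444492889
λ_max, λ_min = (7112136224/444492889 ± √50575369782508978176/197573928371566321)/2 = 16, 250000/444492889
σ_max=√16=4, σ_min=√(250000/444492889)=(500/21083) → κ = 168.6640

168.6640


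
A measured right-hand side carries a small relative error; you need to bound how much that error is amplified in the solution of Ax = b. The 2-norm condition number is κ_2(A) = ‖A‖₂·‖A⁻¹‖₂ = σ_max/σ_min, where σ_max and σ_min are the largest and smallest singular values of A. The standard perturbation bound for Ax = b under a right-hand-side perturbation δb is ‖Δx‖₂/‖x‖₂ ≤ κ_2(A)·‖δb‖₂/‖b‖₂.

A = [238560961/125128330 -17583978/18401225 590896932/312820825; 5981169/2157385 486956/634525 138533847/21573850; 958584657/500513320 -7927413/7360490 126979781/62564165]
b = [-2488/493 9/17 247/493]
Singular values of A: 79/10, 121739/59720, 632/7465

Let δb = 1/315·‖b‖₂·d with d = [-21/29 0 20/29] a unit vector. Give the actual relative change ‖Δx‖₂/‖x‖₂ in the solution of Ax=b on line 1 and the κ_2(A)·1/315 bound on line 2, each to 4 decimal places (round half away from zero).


0.0040
0.2962

σ_max = 79/10, σ_min = 632/7465
κ_2(A) = (79/10) / (632/7465) = 93.3125
bound on ‖Δx‖/‖x‖: κ·ε = 93.3125·1/315 = 0.2962
solve Ax = b  →  x = [-34.1894 -27.1708 18.0909]
‖b‖ = 5.0990, ‖x‖ = 47.2699
re-solving with b+δb shifts x by Δx of norm 0.1912
dividing the unrounded norms, ‖Δx‖/‖x‖ = 0.0040
realised/bound (from unrounded values) ≈ 0.0137


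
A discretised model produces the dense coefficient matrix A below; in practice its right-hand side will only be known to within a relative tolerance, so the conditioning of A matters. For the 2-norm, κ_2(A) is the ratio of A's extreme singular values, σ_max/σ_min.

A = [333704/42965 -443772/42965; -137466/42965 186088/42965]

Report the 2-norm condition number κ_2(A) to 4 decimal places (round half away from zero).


form AᵀA = [770741188/10923025 -1027628784/10923025; -1027628784/10923025 1370191312/10923025] with trace 85637300/436921 and determinant 153664/436921
solving λ² − 85637300/436921·λ + 153664/436921 = 0 gives λ = 196, 784/436921
κ_2(A) = √(λ_max/λ_min) = √(196 / (784/436921)) = 330.5000

330.5000


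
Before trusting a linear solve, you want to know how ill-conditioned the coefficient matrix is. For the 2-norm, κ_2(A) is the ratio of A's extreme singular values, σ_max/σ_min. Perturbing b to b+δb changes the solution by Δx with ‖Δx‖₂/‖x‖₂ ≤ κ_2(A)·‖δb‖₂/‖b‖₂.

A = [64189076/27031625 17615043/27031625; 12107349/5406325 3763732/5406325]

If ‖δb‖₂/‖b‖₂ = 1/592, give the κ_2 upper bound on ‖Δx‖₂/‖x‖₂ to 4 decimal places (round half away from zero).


0.1008

M = AᵀA = [9256759777561/868857015625 2699065107648/868857015625; 2699065107648/868857015625 790049588689/868857015625]. tr(M)=16074894986/1390171225, det(M)=2088025/55606849
char-poly roots: 289/25 and 180625/55606849
σ_max=√(289/25)=(17/5), σ_min=√(180625/55606849)=(425/7457) → κ = 59.6560
worst-case relative error ≤ 59.6560 × 1/592 = 0.1008


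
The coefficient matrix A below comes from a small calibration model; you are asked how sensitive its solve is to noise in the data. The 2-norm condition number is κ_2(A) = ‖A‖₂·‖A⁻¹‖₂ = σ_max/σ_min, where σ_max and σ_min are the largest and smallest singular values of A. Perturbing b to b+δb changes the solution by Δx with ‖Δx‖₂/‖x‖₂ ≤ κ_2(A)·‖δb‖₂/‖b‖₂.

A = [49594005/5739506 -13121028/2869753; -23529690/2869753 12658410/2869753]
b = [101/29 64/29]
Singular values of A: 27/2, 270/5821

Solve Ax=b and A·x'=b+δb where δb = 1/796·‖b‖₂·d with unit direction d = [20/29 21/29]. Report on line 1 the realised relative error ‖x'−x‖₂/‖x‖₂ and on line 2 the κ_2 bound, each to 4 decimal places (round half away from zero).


0.0013
0.3656

from the listed singular values, σ₁ = 27/2, σ_n = 270/5821
κ = σ_max/σ_min = (27/2)/(270/5821) = 291.0500
worst-case relative error ≤ 291.0500 × 1/796 = 0.3656
solve Ax = b  →  x = [40.6475 76.0566]
‖b‖ = 4.1231, ‖x‖ = 86.2371
δb = ε·‖b‖·d = [0.0036 0.0038]; solving A·Δx = δb gives ‖Δx‖ = 0.1117
relative error = 0.0013
tightness: 0.0013 against a bound of 0.3656 (unrounded ratio ≈ 0.0035)


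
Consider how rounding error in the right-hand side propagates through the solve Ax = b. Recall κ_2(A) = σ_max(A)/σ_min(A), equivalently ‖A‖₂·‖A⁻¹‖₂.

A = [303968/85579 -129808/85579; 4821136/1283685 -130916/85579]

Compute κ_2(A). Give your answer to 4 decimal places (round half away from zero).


AᵀA = [52357401856/1959390225 -1454252096/130626015; -1454252096/130626015 40415120/8708401]; tr = 363614224/11594025, det = 802816/11594025
λ_max, λ_min = (363614224/11594025 ± √132178072420024576/134421415700625)/2 = 784/25, 1024/463761
so κ_2 = √((784/25) / (1024/463761)) = 119.1750

119.1750


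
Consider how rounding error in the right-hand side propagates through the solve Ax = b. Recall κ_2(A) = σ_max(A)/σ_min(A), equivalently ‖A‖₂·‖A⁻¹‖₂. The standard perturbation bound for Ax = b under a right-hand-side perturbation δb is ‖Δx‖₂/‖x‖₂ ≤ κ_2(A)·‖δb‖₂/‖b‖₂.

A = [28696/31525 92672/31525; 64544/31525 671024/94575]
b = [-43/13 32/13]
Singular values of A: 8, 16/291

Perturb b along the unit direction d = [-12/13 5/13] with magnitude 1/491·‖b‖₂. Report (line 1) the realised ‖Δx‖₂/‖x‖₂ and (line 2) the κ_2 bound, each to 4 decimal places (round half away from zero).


largest singular value 8, smallest 16/291
κ_2(A) = 8 / (16/291) = 145.5000
bound on ‖Δx‖/‖x‖: κ·ε = 145.5000·1/491 = 0.2963
solve Ax = b  →  x = [-69.8050 20.4900]
‖b‖₂ = 4.1231 and ‖x‖₂ = 72.7501
re-solving with b+δb shifts x by Δx of norm 0.1527
realised ‖Δx‖/‖x‖ = 0.0021
realised/bound (from unrounded values) ≈ 0.0071

0.0021
0.2963


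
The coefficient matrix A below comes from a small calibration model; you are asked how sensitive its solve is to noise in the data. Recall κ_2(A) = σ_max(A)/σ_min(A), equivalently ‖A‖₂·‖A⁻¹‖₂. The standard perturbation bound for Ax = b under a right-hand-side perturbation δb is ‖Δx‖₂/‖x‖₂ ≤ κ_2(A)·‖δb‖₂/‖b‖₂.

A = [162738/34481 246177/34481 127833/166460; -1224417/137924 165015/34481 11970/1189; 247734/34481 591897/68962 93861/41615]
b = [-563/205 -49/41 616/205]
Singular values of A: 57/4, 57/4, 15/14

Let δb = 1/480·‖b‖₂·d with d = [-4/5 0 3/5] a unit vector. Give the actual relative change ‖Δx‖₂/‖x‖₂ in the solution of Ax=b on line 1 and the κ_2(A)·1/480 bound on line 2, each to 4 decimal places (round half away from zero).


0.0022
0.0277

from the listed singular values, σ₁ = 57/4, σ_n = 15/14
κ_2(A) = (57/4) / (15/14) = 13.3000
perturbation bound = 13.3000·1/480 = 0.0277
solve Ax = b  →  x = [1.9486 -1.9443 2.5239]
2-norm of b is 4.2426; of x, 3.7347
δb = ε·‖b‖·d = [-0.0071 0.0000 0.0053]; solving A·Δx = δb gives ‖Δx‖ = 0.0082
realised ‖Δx‖/‖x‖ = 0.0022
tightness: 0.0022 against a bound of 0.0277 (unrounded ratio ≈ 0.0797)


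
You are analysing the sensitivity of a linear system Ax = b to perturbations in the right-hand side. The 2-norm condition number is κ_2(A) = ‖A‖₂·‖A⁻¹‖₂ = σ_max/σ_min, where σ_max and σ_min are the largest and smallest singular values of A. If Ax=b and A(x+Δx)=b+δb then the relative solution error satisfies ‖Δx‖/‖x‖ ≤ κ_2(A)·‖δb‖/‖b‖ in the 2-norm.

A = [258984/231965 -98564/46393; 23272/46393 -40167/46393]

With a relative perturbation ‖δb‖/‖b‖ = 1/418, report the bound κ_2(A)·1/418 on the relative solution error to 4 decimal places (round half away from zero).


AᵀA = [80612361856/53807761225 -30200331096/10761552245; -30200331096/10761552245 11328249985/2152310449]; tr = 1258887929/186186025, det = 1827904/186186025
eigenvalues of AᵀA: λ = (tr ± √(tr²−4·det))/2 = 169/25, 10816/7447441
κ = σ_max/σ_min = (13/5)/(104/2729) = 68.2250
worst-case relative error ≤ 68.2250 × 1/418 = 0.1632

0.1632


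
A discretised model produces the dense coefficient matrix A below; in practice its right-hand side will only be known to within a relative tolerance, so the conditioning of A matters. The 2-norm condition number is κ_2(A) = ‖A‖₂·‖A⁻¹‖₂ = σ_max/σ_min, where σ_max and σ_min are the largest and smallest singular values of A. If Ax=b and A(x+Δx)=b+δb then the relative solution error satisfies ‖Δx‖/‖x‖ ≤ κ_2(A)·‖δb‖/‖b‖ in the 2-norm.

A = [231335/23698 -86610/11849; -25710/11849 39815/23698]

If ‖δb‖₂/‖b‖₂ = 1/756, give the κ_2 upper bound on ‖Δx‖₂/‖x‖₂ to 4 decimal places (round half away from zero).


form AᵀA = [33408625/334084 -6264000/83521; -6264000/83521 18792625/334084] with trace 26100625/167042 and determinant 390625/1336336
char-poly roots: 625/4 and 625/334084
κ_2(A) = √(λ_max/λ_min) = √((625/4) / (625/334084)) = 289.0000
bound on ‖Δx‖/‖x‖: κ·ε = 289.0000·1/756 = 0.3823

0.3823


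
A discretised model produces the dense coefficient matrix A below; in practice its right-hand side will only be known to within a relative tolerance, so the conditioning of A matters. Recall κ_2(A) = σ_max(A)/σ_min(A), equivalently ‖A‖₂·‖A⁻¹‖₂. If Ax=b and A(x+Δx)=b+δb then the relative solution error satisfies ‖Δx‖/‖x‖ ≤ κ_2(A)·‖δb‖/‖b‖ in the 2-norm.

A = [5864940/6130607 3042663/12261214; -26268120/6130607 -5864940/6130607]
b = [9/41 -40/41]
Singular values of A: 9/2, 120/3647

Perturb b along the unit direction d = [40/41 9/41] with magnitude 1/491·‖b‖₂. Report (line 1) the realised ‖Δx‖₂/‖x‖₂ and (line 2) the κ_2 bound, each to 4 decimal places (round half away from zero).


0.2785
0.2785

σ_max = 9/2, σ_min = 120/3647
condition number: (9/2) ÷ (120/3647) = 136.7625
κ_2(A)·‖δb‖/‖b‖ = 0.2785
solve Ax = b  →  x = [0.2168 0.0488]
‖b‖₂ = 1.0000 and ‖x‖₂ = 0.2222
with δb = [0.0020 0.0004], A·Δx = δb → ‖Δx‖ = 0.0619
relative error = 0.2785
so the bound is sharp here: realised error equals the bound


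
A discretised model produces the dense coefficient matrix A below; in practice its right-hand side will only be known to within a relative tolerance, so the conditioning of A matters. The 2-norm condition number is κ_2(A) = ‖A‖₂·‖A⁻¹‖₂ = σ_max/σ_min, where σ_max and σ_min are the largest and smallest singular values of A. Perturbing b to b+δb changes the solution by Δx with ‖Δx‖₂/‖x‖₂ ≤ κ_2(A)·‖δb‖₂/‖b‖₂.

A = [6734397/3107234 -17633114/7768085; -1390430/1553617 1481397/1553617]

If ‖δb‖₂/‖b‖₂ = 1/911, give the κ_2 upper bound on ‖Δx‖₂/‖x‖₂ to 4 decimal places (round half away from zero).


0.3619

AᵀA = [314114114161/57129604324 -412266799791/71412005405; -412266799791/71412005405 2164438675309/357060027025]; tr = 19632113621/1698264100, det = 83521/67930564
λ_max, λ_min = (19632113621/1698264100 ± √385405701156264121641/2884100953348810000)/2 = 289/25, 7225/67930564
κ = σ_max/σ_min = (17/5)/(85/8242) = 329.6800
bound on ‖Δx‖/‖x‖: κ·ε = 329.6800·1/911 = 0.3619


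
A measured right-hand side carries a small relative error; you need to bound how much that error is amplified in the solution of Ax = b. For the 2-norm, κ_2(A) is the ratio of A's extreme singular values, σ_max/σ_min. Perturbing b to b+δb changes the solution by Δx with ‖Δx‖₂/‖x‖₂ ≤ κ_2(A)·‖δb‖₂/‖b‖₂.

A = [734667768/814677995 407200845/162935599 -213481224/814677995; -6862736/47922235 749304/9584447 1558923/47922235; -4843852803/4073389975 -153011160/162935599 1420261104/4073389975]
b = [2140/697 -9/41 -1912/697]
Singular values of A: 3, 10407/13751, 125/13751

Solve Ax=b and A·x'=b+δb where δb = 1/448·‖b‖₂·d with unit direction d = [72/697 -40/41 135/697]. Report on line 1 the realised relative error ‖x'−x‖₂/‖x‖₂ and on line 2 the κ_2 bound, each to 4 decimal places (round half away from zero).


σ_max = 3, σ_min = 125/13751
κ_2(A) = 3 / (125/13751) = 330.0240
perturbation bound = 330.0240·1/448 = 0.7367
solve Ax = b  →  x = [1.7216 0.5547 -0.5021]
2-norm of b is 4.1231; of x, 1.8771
re-solving with b+δb shifts x by Δx of norm 1.0124
dividing the unrounded norms, ‖Δx‖/‖x‖ = 0.5394
so the bound overstates the realised error by a factor of ≈ 1.3658 (computed from the unrounded values)

0.5394
0.7367


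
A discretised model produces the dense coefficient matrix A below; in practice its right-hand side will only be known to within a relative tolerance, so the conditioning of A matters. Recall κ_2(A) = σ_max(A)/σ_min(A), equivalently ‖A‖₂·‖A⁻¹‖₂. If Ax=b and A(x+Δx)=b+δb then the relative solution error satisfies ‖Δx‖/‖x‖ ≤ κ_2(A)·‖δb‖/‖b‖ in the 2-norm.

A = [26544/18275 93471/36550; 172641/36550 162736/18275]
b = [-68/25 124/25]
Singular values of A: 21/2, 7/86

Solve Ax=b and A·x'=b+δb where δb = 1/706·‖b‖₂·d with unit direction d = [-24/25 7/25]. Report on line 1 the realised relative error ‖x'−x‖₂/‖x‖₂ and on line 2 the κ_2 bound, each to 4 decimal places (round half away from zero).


0.0020
0.1827

largest singular value 21/2, smallest 7/86
κ = σ_max/σ_min = (21/2)/(7/86) = 129.0000
perturbation bound = 129.0000·1/706 = 0.1827
solve Ax = b  →  x = [-43.1821 23.4622]
‖b‖₂ = 5.6569 and ‖x‖₂ = 49.1443
Δx = A⁻¹·δb where δb = 1/706·5.6569·d; ‖Δx‖ = 0.0984
relative error = 0.0020
so the bound overstates the realised error by a factor of ≈ 91.2195 (computed from the unrounded values)


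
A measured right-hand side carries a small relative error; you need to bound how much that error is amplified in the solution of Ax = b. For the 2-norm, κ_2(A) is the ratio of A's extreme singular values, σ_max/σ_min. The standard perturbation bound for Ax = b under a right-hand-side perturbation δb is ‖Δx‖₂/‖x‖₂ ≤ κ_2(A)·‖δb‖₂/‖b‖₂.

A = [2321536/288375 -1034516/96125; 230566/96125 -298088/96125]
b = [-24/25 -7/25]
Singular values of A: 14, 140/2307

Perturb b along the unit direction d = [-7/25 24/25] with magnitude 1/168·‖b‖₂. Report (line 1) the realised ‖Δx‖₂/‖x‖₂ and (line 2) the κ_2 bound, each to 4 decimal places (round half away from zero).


1.3732
1.3732

largest singular value 14, smallest 140/2307
κ = σ_max/σ_min = 14/(140/2307) = 230.7000
perturbation bound = 230.7000·1/168 = 1.3732
solve Ax = b  →  x = [-0.0429 0.0571]
2-norm of b is 1.0000; of x, 0.0714
δb = ε·‖b‖·d = [-0.0017 0.0057]; solving A·Δx = δb gives ‖Δx‖ = 0.0981
realised ‖Δx‖/‖x‖ = 1.3732
so the bound is sharp here: realised error equals the bound


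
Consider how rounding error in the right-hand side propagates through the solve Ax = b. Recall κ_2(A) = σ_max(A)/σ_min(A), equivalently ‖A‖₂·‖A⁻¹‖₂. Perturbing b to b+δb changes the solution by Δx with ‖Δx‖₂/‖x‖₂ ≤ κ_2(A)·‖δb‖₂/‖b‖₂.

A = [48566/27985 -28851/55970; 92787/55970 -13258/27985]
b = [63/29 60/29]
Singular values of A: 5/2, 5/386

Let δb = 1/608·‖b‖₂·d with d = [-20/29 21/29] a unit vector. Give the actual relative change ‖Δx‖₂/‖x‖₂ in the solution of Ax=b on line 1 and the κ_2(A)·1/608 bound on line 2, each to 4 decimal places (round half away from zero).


0.3174
0.3174

from the listed singular values, σ₁ = 5/2, σ_n = 5/386
condition number: (5/2) ÷ (5/386) = 193.0000
perturbation bound = 193.0000·1/608 = 0.3174
solve Ax = b  →  x = [1.1520 -0.3360]
‖b‖₂ = 3.0000 and ‖x‖₂ = 1.2000
δb = ε·‖b‖·d = [-0.0034 0.0036]; solving A·Δx = δb gives ‖Δx‖ = 0.3809
realised ‖Δx‖/‖x‖ = 0.3174
tightness: 0.3174 against a bound of 0.3174; the bound is attained (ratio 1)


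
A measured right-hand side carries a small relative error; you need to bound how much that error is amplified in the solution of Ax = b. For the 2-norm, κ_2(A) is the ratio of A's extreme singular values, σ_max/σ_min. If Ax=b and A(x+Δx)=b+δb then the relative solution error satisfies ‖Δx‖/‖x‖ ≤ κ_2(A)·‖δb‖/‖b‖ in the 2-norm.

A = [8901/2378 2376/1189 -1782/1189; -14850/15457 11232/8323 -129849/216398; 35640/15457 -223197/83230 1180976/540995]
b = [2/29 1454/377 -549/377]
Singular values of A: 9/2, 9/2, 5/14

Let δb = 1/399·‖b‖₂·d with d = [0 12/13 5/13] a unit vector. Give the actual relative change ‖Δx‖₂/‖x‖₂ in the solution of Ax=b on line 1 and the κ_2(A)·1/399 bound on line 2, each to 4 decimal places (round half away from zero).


from the listed singular values, σ₁ = 9/2, σ_n = 5/14
κ = σ_max/σ_min = (9/2)/(5/14) = 12.6000
κ_2(A)·‖δb‖/‖b‖ = 0.0316
solve Ax = b  →  x = [-0.3360 5.4649 6.4013]
‖b‖ = 4.1231, ‖x‖ = 8.4235
with δb = [0.0000 0.0095 0.0040], A·Δx = δb → ‖Δx‖ = 0.0289
realised ‖Δx‖/‖x‖ = 0.0034
tightness: 0.0034 against a bound of 0.0316 (unrounded ratio ≈ 0.1088)

0.0034
0.0316


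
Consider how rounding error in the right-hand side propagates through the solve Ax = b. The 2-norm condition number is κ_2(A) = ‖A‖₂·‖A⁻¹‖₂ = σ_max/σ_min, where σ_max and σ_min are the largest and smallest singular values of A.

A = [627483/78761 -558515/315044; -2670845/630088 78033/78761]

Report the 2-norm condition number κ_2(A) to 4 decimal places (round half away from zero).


AᵀA = [111876981289/1373740096 -3146475375/171717512; -3146475375/171717512 1416489241/343435024]; tr = 69924413/817216, det = 1874161/13075456
λ_max, λ_min = (69924413/817216 ± √4889040634805625/667841990656)/2 = 1369/16, 1369/817216
κ_2(A) = √(λ_max/λ_min) = √((1369/16) / (1369/817216)) = 226.0000

226.0000


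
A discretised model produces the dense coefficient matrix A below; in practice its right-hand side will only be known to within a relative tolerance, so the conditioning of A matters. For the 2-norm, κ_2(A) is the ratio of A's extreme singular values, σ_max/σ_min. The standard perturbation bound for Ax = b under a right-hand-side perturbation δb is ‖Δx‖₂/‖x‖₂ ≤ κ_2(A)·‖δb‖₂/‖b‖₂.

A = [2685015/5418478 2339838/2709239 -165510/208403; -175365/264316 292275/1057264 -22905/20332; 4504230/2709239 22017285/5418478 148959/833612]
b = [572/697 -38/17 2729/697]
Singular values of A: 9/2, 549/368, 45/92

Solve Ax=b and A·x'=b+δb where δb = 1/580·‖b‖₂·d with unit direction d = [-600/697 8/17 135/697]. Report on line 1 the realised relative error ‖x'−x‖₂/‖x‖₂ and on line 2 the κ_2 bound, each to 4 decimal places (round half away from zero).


0.0062
0.0159

from the listed singular values, σ₁ = 9/2, σ_n = 45/92
condition number: (9/2) ÷ (45/92) = 9.2000
bound on ‖Δx‖/‖x‖: κ·ε = 9.2000·1/580 = 0.0159
solve Ax = b  →  x = [2.5599 -0.1036 0.4512]
2-norm of b is 4.5826; of x, 2.6014
Δx = A⁻¹·δb where δb = 1/580·4.5826·d; ‖Δx‖ = 0.0162
dividing the unrounded norms, ‖Δx‖/‖x‖ = 0.0062
tightness: 0.0062 against a bound of 0.0159 (unrounded ratio ≈ 0.3915)


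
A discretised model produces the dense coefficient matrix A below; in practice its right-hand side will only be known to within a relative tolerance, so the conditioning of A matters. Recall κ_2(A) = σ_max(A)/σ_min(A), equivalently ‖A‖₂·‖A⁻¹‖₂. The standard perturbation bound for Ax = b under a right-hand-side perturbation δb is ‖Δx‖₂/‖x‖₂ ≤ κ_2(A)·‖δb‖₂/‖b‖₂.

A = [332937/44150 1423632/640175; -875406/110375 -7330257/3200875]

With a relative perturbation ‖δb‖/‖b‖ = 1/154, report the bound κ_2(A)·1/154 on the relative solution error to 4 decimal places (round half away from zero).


M = AᵀA = [5836518808569/48730562500 425575794798/12182640625; 425575794798/12182640625 124138964889/12182640625]. tr(M)=10132919469/77968900, det(M)=10556001/77968900
char-poly roots: 3249/25 and 3249/3118756
so κ_2 = √((3249/25) / (3249/3118756)) = 353.2000
bound on ‖Δx‖/‖x‖: κ·ε = 353.2000·1/154 = 2.2935

2.2935


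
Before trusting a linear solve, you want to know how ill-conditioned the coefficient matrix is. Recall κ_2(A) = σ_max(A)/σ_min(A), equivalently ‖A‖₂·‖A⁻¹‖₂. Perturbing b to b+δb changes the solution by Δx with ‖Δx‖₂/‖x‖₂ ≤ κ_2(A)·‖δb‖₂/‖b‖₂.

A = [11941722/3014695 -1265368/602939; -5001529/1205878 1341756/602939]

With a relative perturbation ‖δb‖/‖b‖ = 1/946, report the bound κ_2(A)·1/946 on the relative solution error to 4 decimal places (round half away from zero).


0.4040

M = AᵀA = [1421880149521/43226568100 -37916470566/2161328405; -37916470566/2161328405 4044548560/432265681]. tr(M)=6319498289/149572900, det(M)=456976/37393225
char-poly roots: 169/4 and 10816/37393225
κ = σ_max/σ_min = (13/2)/(104/6115) = 382.1875
worst-case relative error ≤ 382.1875 × 1/946 = 0.4040


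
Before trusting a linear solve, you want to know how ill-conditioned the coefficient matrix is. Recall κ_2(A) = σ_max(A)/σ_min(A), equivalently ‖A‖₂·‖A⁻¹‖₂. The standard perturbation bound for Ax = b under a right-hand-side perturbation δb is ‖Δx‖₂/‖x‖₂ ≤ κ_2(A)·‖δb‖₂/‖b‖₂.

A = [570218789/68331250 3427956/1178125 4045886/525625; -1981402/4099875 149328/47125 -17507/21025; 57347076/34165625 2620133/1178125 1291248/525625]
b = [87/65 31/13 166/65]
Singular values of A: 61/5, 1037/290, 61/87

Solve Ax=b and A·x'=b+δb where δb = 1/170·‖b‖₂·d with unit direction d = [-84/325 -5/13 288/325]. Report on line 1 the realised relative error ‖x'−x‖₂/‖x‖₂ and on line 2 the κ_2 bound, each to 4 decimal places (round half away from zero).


largest singular value 61/5, smallest 61/87
condition number: (61/5) ÷ (61/87) = 17.4000
perturbation bound = 17.4000·1/170 = 0.1024
solve Ax = b  →  x = [-1.0397 0.8513 0.9793]
‖b‖ = 3.7417, ‖x‖ = 1.6628
with δb = [-0.0057 -0.0085 0.0195], A·Δx = δb → ‖Δx‖ = 0.0314
realised ‖Δx‖/‖x‖ = 0.0189
tightness: 0.0189 against a bound of 0.1024 (unrounded ratio ≈ 0.1844)

0.0189
0.1024


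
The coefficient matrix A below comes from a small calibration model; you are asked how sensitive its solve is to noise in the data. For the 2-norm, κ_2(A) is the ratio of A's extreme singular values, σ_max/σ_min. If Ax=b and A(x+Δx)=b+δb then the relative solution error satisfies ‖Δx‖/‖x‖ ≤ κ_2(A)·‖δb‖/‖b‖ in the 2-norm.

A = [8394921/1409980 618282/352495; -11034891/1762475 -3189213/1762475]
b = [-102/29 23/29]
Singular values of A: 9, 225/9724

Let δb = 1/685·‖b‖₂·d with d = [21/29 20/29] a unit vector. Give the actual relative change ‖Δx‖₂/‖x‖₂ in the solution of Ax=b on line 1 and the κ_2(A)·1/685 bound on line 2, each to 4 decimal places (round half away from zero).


from the listed singular values, σ₁ = 9, σ_n = 225/9724
κ_2(A) = 9 / (225/9724) = 388.9600
κ_2(A)·‖δb‖/‖b‖ = 0.5678
solve Ax = b  →  x = [23.8820 -83.0715]
2-norm of b is 3.6056; of x, 86.4362
Δx = A⁻¹·δb where δb = 1/685·3.6056·d; ‖Δx‖ = 0.2275
relative error = 0.0026
realised/bound (from unrounded values) ≈ 0.0046

0.0026
0.5678
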